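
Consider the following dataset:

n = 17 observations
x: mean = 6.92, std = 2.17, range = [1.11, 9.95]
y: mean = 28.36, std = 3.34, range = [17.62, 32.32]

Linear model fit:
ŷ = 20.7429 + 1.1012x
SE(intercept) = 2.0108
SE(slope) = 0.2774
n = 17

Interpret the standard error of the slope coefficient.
The slope 1.1012 is pinned down to within about ±0.2774 (one SE) by these data — relative uncertainty 25.2%, i.e. moderately precise.

What SE measures:
- The standard error quantifies the sampling variability of the coefficient estimate
- It is the estimated standard deviation of β̂₁ across hypothetical repeated samples of the same size
- Smaller SE → more precise estimate

Relative precision:
- SE / |β̂₁| = 0.2774 / 1.1012 = 25.2%
- Rule of thumb (under 20%: precise; 20% to under 50%: moderately precise; 50% or more: imprecise) → moderately precise

Link to interval estimation: a confidence interval for β₁ is β̂₁ ± t* × 0.2774, so SE sets the half-width per unit of t*.

What drives SE(β̂₁): larger n (here n = 17) → smaller SE.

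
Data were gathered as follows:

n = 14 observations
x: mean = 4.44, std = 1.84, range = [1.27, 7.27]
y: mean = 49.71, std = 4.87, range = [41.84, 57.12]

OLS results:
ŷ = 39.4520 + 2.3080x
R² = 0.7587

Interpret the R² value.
R² = 0.7587 means 75.87% of the variation in y is explained by the linear relationship with x. This indicates a strong fit.

R² = 1 − SS_res/SS_tot compares the residual scatter to the total scatter of y about its mean.

Here R² = 0.7587:
- Explained: 75.87% of the variation in y
- Unexplained (residual): 100% − 75.87% = 24.13%
- Rule of thumb (below 0.3 weak; 0.3 to below 0.7 moderate; 0.7 and above strong) → strong

Equivalently, for simple linear regression R² = r², so |r| = √0.7587 ≈ 0.8710.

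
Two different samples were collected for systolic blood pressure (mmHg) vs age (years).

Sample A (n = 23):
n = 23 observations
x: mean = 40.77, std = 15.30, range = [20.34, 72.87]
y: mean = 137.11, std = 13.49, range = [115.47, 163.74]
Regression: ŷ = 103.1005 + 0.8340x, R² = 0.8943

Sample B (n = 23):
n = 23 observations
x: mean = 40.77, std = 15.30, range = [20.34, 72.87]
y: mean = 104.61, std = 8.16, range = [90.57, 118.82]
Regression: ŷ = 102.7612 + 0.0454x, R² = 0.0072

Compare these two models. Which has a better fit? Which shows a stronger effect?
Model A has the better fit (R² = 0.8943 vs 0.0072). Model A shows the stronger effect (|β₁| = 0.8340 vs 0.0454).

Model Comparison:

Fit — compare R²:
- Model A: R² = 0.8943 → 89.43% of variance in blood pressure explained
- Model B: R² = 0.0072 → 0.72% of variance in blood pressure explained
- 0.8943 > 0.0072 → Model A has the better fit

Effect size (slope magnitude):
- Model A: β₁ = 0.8340 → predicted blood pressure rises 0.8340 mmHg per additional year of age
- Model B: β₁ = 0.0454 → predicted blood pressure rises 0.0454 mmHg per additional year of age
- |0.8340| > |0.0454| → Model A shows the stronger marginal effect

Note: The two samples could reflect different populations, time periods, or measurement quality.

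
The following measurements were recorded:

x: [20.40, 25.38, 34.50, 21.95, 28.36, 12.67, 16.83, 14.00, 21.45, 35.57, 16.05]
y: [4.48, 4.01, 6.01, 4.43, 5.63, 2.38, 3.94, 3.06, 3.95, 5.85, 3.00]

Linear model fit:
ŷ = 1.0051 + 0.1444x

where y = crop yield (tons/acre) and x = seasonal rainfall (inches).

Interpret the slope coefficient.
An increase of one inch in rainfall is associated with a 0.1444 tons/acre increase in predicted crop yield.

The slope coefficient β₁ = 0.1444 represents the marginal effect of rainfall on crop yield.

Interpretation:
- Rainfall up by 1 inch → predicted crop yield increases by 0.1444 tons/acre
- The effect is assumed constant over the observed range of x (linearity)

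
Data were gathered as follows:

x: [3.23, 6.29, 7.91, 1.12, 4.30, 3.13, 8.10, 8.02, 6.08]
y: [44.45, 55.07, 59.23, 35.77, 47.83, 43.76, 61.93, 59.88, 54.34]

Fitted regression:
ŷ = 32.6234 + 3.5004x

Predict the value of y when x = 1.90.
ŷ = 39.2742

To predict y for x = 1.90, substitute into the regression equation:

ŷ = 32.6234 + 3.5004 × 1.90
ŷ = 32.6234 + 6.6508
ŷ = 39.2742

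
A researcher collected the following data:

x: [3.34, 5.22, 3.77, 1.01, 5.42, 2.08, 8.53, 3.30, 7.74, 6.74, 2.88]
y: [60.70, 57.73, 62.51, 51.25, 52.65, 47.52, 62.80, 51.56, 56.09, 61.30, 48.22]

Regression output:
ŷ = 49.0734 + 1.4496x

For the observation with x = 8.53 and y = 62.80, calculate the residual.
Residual = 1.3615

The residual is the difference between the actual value and the predicted value:

Residual = y - ŷ

Step 1: Calculate predicted value
ŷ = 49.0734 + 1.4496 × 8.53
ŷ = 61.4385

Step 2: Calculate residual
Residual = 62.80 - 61.4385
Residual = 1.3615

The residual is positive, so the observed y = 62.80 sits above the regression line (the line underestimates it by 1.3615).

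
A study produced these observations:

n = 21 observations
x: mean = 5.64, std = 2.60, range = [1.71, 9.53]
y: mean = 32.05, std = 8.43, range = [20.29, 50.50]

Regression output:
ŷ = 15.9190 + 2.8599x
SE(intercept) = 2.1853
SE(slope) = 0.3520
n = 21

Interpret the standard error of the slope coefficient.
The slope 2.8599 is pinned down to within about ±0.3520 (one SE) by these data — relative uncertainty 12.3%, i.e. precise.

SE(β̂₁) = s / √Sxx, where s is the residual standard deviation and Sxx = Σ(x − x̄)². It is the yardstick for how far β̂₁ = 2.8599 could plausibly be from the true slope.

Relative precision:
- SE / |β̂₁| = 0.3520 / 2.8599 = 12.3%
- Rule of thumb (under 20%: precise; 20% to under 50%: moderately precise; 50% or more: imprecise) → precise

Link to interval estimation: a confidence interval for β₁ is β̂₁ ± t* × 0.3520, so SE sets the half-width per unit of t*.

What drives SE(β̂₁): wider spread of x values → smaller SE; larger n (here n = 21) → smaller SE.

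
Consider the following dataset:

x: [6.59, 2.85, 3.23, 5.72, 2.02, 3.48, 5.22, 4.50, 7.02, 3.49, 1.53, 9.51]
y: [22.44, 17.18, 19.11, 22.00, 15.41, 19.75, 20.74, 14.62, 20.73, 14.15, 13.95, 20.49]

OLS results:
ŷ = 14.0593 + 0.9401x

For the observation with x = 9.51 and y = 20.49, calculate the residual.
Residual = -2.5097

The residual is the difference between the actual value and the predicted value:

Residual = y - ŷ

Step 1: Calculate predicted value
ŷ = 14.0593 + 0.9401 × 9.51
ŷ = 22.9997

Step 2: Calculate residual
Residual = 20.49 - 22.9997
Residual = -2.5097

The residual is negative, so the observed y = 20.49 sits below the regression line (the line overestimates it by 2.5097).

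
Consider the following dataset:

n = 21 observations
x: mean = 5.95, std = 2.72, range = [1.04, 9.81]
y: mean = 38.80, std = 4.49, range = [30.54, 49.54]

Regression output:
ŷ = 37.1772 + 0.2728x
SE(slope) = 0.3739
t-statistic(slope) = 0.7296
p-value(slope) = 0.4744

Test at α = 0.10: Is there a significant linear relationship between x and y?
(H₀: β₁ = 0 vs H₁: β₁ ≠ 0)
Fail to reject H₀: p-value = 0.4744 ≥ α = 0.10. The linear relationship is not significant at the 10% level.

Hypothesis test for the slope coefficient:

H₀: β₁ = 0 (no linear relationship)
H₁: β₁ ≠ 0 (linear relationship exists)

Test statistic: t = β̂₁ / SE(β̂₁) = 0.2728 / 0.3739 = 0.7296

The p-value (0.4744) is the probability, under H₀, of a t-statistic at least as extreme as |t| = 0.7296 (two-sided, df = n − 2 = 19).

Decision rule: reject H₀ if p-value < α.
p-value = 0.4744 ≥ α = 0.10 → fail to reject H₀.

At α = 0.10 the data do not provide convincing evidence of a nonzero slope.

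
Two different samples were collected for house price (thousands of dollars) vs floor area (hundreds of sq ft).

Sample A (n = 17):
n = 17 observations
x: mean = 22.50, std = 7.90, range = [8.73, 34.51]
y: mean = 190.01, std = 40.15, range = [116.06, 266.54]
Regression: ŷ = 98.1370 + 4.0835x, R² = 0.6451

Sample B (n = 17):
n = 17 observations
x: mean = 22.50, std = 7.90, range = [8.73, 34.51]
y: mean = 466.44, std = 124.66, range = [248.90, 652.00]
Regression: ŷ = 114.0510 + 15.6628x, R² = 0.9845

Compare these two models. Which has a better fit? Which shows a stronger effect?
Model B has the better fit (R² = 0.9845 vs 0.6451). Model B shows the stronger effect (|β₁| = 15.6628 vs 4.0835).

Model Comparison:

Goodness of fit (R²):
- Model A: R² = 0.6451 → 64.51% of variance in house price explained
- Model B: R² = 0.9845 → 98.45% of variance in house price explained
- 0.9845 > 0.6451 → Model B has the better fit

Which has the larger per-hundred sq ft effect? (|β₁|)
- Model A: β₁ = 4.0835 → predicted house price rises 4.0835 thousand dollars per additional hundred sq ft of floor area
- Model B: β₁ = 15.6628 → predicted house price rises 15.6628 thousand dollars per additional hundred sq ft of floor area
- |4.0835| < |15.6628| → Model B shows the stronger marginal effect

Notes:
- The two samples could reflect different populations, time periods, or measurement quality.
- A better fit (higher R²) doesn't necessarily mean a more important relationship.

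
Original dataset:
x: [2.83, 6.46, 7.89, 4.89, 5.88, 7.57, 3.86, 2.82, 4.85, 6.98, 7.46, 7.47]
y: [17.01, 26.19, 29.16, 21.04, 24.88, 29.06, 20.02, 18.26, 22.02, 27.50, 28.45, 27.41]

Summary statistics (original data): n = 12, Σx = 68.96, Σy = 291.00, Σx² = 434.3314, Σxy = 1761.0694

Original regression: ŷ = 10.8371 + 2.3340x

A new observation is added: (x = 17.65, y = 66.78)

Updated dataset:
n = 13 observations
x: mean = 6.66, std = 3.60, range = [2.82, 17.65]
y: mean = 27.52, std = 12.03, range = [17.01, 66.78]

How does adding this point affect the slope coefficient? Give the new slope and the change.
Adding the point moves β₁ from 2.3340 to 3.2938, i.e. it increases by 0.9598 (+41.1%).

x = 17.65 lies well outside the original x-range [2.82, 7.89] (x̄ ≈ 5.75), so this observation has high leverage and can move the slope substantially.

Step 1: Update the sums with the new point (n goes from 12 to 13)
Σx  = 68.96 + 17.65 = 86.61
Σy  = 291.00 + 66.78 = 357.78
Σx² = 434.3314 + 17.65² = 434.3314 + 311.5225 = 745.8539
Σxy = 1761.0694 + 17.65×66.78 = 1761.0694 + 1178.6670 = 2939.7364

Step 2: Recompute the slope with b₁ = (nΣxy − ΣxΣy) / (nΣx² − (Σx)²)
Numerator   = 13×2939.7364 − 86.61×357.78 = 38216.5732 − 30987.3258 = 7229.2474
Denominator = 13×745.8539 − 86.61² = 9696.1007 − 7501.2921 = 2194.8086
b₁(new) = 7229.2474 / 2194.8086 = 3.2938

(Same formula on the original sums: (12×1761.0694 − 68.96×291.00) / (12×434.3314 − 68.96²) = 1065.4728 / 456.4952 = 2.3340, matching the given fit.)

Step 3: Change in slope
Δβ₁ = 3.2938 − 2.3340 = +0.9598
Relative change = +0.9598 / 2.3340 × 100% = +41.1%
→ the slope increases when the point is added.

A high-leverage point only changes the slope if it is off the original line; here y = 66.78 is above the original trend, so the slope increases.
In practice: refit with and without it and report both if conclusions differ.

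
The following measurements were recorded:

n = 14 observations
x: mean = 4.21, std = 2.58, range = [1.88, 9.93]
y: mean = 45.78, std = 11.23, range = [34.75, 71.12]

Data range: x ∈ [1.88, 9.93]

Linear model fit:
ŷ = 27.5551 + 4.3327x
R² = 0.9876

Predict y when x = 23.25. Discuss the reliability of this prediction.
ŷ = 128.2904 (extrapolation — x = 23.25 lies outside [1.88, 9.93], so reliability is low).

Prediction calculation:
ŷ = 27.5551 + 4.3327 × 23.25
ŷ = 128.2904

Reliability:
- Data range: x ∈ [1.88, 9.93]
- Prediction point: x = 23.25 is 13.32 units above the observed range → this is EXTRAPOLATION, not interpolation

Why that matters here:
- The standard error of prediction grows with (x − x̄)², and x = 23.25 is far from x̄ = 4.21
- The linear relationship may not hold outside the observed range

A defensible statement: 'if the linear trend continued to x = 23.25, y would be about 128.2904' — the premise is untested.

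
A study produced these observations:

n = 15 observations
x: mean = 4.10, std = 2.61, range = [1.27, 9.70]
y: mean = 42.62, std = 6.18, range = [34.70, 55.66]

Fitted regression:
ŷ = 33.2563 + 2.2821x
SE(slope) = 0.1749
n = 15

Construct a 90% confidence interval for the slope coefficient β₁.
The 90% CI for β₁ is (1.9724, 2.5918)

Confidence interval for the slope:

The 90% CI for β₁ is: β̂₁ ± t*(α/2, n-2) × SE(β̂₁)

Step 1: Find critical t-value
- Confidence level = 0.9
- Degrees of freedom = n - 2 = 15 - 2 = 13
- t*(α/2, 13) = 1.7709

Step 2: Calculate margin of error
Margin = 1.7709 × 0.1749 = 0.3097

Step 3: Construct interval
CI = 2.2821 ± 0.3097
CI = (1.9724, 2.5918)

Interpretation: We are 90% confident that the true slope β₁ lies between 1.9724 and 2.5918.
Both endpoints are positive, so the data support a genuinely positive slope at this confidence level.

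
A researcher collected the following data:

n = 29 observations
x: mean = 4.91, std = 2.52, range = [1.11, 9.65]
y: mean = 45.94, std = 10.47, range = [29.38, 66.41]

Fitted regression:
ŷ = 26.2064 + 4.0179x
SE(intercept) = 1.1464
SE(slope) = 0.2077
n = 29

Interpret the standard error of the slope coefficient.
SE(β̂₁) = 0.2077 is the estimated standard deviation of the slope estimate across repeated samples; relative to β̂₁ = 4.0179 that is 5.2%, a precise estimate.

SE(β̂₁) = 0.2077 says: if we drew many samples of n = 29 from the same population and refit each time, the fitted slopes would scatter with a standard deviation of roughly 0.2077 around the true β₁.

Relative precision:
- SE / |β̂₁| = 0.2077 / 4.0179 = 5.2%
- Rule of thumb (under 20%: precise; 20% to under 50%: moderately precise; 50% or more: imprecise) → precise

Link to the t-test: t = β̂₁ / SE(β̂₁) = 4.0179 / 0.2077 = 19.3447, the statistic for H₀: β₁ = 0.

What drives SE(β̂₁): wider spread of x values → smaller SE.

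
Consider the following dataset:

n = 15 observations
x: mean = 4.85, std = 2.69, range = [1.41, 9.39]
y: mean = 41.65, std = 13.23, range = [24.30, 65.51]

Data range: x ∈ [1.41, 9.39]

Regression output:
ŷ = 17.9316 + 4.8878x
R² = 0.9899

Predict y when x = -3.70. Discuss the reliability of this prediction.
ŷ = -0.1533 (extrapolation — x = -3.70 lies outside [1.41, 9.39], so reliability is low).

Prediction calculation:
ŷ = 17.9316 + 4.8878 × (-3.70)
ŷ = -0.1533

Reliability:
- Data range: x ∈ [1.41, 9.39]
- Prediction point: x = -3.70 is 5.11 units below the observed range → this is EXTRAPOLATION, not interpolation

Why that matters here:
- There are no observations near this x to validate the fitted line there
- The linear relationship may not hold outside the observed range
- Real relationships often flatten, saturate, or turn nonlinear at extremes

The R² = 0.9899 only validates the fit within [1.41, 9.39]; treat ŷ = -0.1533 with caution.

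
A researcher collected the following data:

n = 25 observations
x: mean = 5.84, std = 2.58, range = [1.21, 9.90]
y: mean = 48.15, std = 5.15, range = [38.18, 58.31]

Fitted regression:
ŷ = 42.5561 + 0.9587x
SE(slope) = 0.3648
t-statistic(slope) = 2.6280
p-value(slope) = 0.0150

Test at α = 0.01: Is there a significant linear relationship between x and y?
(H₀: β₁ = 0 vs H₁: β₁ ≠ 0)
Since p-value = 0.0150 ≥ α = 0.01, fail to reject H₀ — the slope is not significantly different from 0.

Hypothesis test for the slope coefficient:

H₀: β₁ = 0 (no linear relationship)
H₁: β₁ ≠ 0 (linear relationship exists)

Test statistic: t = β̂₁ / SE(β̂₁) = 0.9587 / 0.3648 = 2.6280

The p-value (0.0150) is the probability, under H₀, of a t-statistic at least as extreme as |t| = 2.6280 (two-sided, df = n − 2 = 23).

Decision rule: reject H₀ if p-value < α.
p-value = 0.0150 ≥ α = 0.01 → fail to reject H₀.

At α = 0.01 the data do not provide convincing evidence of a nonzero slope.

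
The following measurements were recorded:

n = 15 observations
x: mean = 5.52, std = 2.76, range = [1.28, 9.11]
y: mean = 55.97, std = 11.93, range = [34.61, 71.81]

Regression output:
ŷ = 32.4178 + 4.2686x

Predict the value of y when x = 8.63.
ŷ = 69.2558

Plug x = 8.63 into the fitted line:

ŷ = 32.4178 + 4.2686 × 8.63
ŷ = 32.4178 + 36.8380
ŷ = 69.2558

This is a point prediction; actual observations scatter around it by roughly the residual standard deviation.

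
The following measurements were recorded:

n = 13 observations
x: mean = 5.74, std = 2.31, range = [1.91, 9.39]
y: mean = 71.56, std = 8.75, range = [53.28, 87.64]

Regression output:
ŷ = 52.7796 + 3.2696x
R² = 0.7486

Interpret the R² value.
About 74.86% of the variability in y is accounted for by the regression on x (R² = 0.7486) — a strong linear fit.

R² (coefficient of determination) measures the proportion of variance in y explained by the regression model.

Here R² = 0.7486:
- Explained: 74.86% of the variation in y
- Unexplained (residual): 100% − 74.86% = 25.14%
- Rule of thumb (below 0.3 weak; 0.3 to below 0.7 moderate; 0.7 and above strong) → strong

Equivalently, for simple linear regression R² = r², so |r| = √0.7486 ≈ 0.8652.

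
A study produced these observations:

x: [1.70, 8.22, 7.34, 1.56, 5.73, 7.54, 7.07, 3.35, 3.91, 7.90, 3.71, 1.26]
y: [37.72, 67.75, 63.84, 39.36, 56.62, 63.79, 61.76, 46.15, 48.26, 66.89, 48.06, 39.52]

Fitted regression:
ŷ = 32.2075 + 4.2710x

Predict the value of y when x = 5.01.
ŷ = 53.6052

x = 5.01 lies inside the observed range [1.26, 8.22], so the fitted equation applies directly:

ŷ = 32.2075 + 4.2710 × 5.01
ŷ = 32.2075 + 21.3977
ŷ = 53.6052

This is the fitted mean response at that x — an individual observation would come with a wider prediction interval.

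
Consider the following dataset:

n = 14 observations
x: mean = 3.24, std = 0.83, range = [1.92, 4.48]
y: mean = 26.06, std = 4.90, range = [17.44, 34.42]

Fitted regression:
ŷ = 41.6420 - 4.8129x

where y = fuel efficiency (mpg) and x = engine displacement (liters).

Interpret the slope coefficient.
For each additional liter of engine displacement, predicted fuel efficiency decreases by approximately 4.8129 mpg.

The slope β₁ = -4.8129 gives the rate at which the fitted fuel efficiency changes with engine displacement.

Interpretation:
- Engine displacement up by 1 liter → predicted fuel efficiency decreases by 4.8129 mpg
- The effect is assumed constant over the observed range of x (linearity)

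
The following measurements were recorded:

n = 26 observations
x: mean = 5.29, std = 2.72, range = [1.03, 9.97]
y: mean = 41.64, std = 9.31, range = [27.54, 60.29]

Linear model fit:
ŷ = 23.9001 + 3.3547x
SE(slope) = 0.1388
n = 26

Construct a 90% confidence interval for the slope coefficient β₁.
The 90% CI for β₁ is (3.1172, 3.5922)

Confidence interval for the slope:

The 90% CI for β₁ is: β̂₁ ± t*(α/2, n-2) × SE(β̂₁)

Step 1: Find critical t-value
- Confidence level = 0.9
- Degrees of freedom = n - 2 = 26 - 2 = 24
- t*(α/2, 24) = 1.7109

Step 2: Calculate margin of error
Margin = 1.7109 × 0.1388 = 0.2375

Step 3: Construct interval
CI = 3.3547 ± 0.2375
CI = (3.1172, 3.5922)

Interpretation: We are 90% confident that the true slope β₁ lies between 3.1172 and 3.5922.
The interval does not include 0, suggesting a significant linear relationship.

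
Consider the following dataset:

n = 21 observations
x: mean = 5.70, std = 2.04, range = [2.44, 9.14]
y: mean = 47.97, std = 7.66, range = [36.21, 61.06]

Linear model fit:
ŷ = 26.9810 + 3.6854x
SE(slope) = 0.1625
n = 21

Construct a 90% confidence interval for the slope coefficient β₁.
The 90% CI for β₁ is (3.4044, 3.9664)

Confidence interval for the slope:

The 90% CI for β₁ is: β̂₁ ± t*(α/2, n-2) × SE(β̂₁)

Step 1: Find critical t-value
- Confidence level = 0.9
- Degrees of freedom = n - 2 = 21 - 2 = 19
- t*(α/2, 19) = 1.7291

Step 2: Calculate margin of error
Margin = 1.7291 × 0.1625 = 0.2810

Step 3: Construct interval
CI = 3.6854 ± 0.2810
CI = (3.4044, 3.9664)

Interpretation: each one-unit increase in x is associated with a change in mean y of between 3.4044 and 3.9664, with 90% confidence.
Since 0 is outside the interval, a two-sided test at α = 0.10 would reject H₀: β₁ = 0.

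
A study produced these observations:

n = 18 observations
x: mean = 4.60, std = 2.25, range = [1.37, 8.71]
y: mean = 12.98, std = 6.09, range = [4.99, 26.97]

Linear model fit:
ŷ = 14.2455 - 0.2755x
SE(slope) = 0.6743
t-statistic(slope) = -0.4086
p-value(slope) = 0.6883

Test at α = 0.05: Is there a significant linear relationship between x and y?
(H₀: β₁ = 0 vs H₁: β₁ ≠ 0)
p-value = 0.6883 ≥ α = 0.05, so we fail to reject H₀. The relationship is not significant.

Hypothesis test for the slope coefficient:

H₀: β₁ = 0 (no linear relationship)
H₁: β₁ ≠ 0 (linear relationship exists)

Test statistic: t = β̂₁ / SE(β̂₁) = -0.2755 / 0.6743 = -0.4086

With df = 16, the two-sided p-value for |t| = 0.4086 is 0.6883.

Decision rule: reject H₀ if p-value < α.
p-value = 0.6883 ≥ α = 0.05 → fail to reject H₀.

Conclusion: the linear association between x and y is not significant at the 5% level.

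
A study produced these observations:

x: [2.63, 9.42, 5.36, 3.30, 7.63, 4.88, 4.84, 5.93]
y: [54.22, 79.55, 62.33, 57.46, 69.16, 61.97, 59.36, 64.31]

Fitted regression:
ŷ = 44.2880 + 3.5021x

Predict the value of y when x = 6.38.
ŷ = 66.6314

To predict y for x = 6.38, substitute into the regression equation:

ŷ = 44.2880 + 3.5021 × 6.38
ŷ = 44.2880 + 22.3434
ŷ = 66.6314

This is the fitted mean response at that x — an individual observation would come with a wider prediction interval.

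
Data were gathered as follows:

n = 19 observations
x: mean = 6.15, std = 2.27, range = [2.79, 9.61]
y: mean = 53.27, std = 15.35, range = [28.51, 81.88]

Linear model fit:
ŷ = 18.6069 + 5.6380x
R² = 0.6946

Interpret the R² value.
About 69.46% of the variability in y is accounted for by the regression on x (R² = 0.6946) — a moderate linear fit.

The coefficient of determination R² is the fraction of the total variation in y that the fitted line accounts for.

Here R² = 0.6946:
- Explained: 69.46% of the variation in y
- Unexplained (residual): 100% − 69.46% = 30.54%
- Rule of thumb (below 0.3 weak; 0.3 to below 0.7 moderate; 0.7 and above strong) → moderate

Equivalently, for simple linear regression R² = r², so |r| = √0.6946 ≈ 0.8334.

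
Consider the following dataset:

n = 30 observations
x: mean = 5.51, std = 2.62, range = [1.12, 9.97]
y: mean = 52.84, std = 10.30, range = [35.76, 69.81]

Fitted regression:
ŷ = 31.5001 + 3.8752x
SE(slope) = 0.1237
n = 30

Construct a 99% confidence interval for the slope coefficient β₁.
The 99% CI for β₁ is (3.5334, 4.2170)

Confidence interval for the slope:

The 99% CI for β₁ is: β̂₁ ± t*(α/2, n-2) × SE(β̂₁)

Step 1: Find critical t-value
- Confidence level = 0.99
- Degrees of freedom = n - 2 = 30 - 2 = 28
- t*(α/2, 28) = 2.7633

Step 2: Calculate margin of error
Margin = 2.7633 × 0.1237 = 0.3418

Step 3: Construct interval
CI = 3.8752 ± 0.3418
CI = (3.5334, 4.2170)

Interpretation: intervals built this way capture the true β₁ in 99% of repeated samples; here the plausible range for the per-unit effect of x on y is 3.5334 to 4.2170.
Both endpoints are positive, so the data support a genuinely positive slope at this confidence level.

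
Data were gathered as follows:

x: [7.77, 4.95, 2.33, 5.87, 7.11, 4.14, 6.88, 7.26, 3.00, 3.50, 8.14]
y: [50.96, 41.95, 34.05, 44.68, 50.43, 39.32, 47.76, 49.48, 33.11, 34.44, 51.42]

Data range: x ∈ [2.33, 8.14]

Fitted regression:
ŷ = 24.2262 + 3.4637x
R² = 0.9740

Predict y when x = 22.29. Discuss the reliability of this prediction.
ŷ = 101.4321, but this is extrapolation (above the data range [2.33, 8.14]) and may be unreliable.

Prediction calculation:
ŷ = 24.2262 + 3.4637 × 22.29
ŷ = 101.4321

Reliability:
- Data range: x ∈ [2.33, 8.14]
- Prediction point: x = 22.29 is 14.15 units above the observed range → this is EXTRAPOLATION, not interpolation

Why that matters here:
- Real relationships often flatten, saturate, or turn nonlinear at extremes
- R² describes fit only over the sampled x values; it says nothing about behaviour beyond them
- The standard error of prediction grows with (x − x̄)², and x = 22.29 is far from x̄ = 5.54

A defensible statement: 'if the linear trend continued to x = 22.29, y would be about 101.4321' — the premise is untested.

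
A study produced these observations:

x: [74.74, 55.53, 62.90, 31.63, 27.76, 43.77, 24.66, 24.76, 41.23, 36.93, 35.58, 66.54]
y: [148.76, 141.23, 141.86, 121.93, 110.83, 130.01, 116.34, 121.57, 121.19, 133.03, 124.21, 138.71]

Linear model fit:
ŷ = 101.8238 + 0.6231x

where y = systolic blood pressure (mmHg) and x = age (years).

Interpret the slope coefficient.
On average, blood pressure is about 0.6231 mmHg higher for every extra year of age.

The slope coefficient β₁ = 0.6231 represents the marginal effect of age on blood pressure.

Interpretation:
- Age up by 1 year → predicted blood pressure increases by 0.6231 mmHg
- This is a linear approximation: the same per-unit change is assumed across the whole observed x range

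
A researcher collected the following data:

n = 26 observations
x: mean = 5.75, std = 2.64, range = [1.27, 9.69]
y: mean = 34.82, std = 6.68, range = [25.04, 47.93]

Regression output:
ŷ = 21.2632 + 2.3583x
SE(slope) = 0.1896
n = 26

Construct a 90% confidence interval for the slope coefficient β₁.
The 90% CI for β₁ is (2.0339, 2.6827)

Confidence interval for the slope:

The 90% CI for β₁ is: β̂₁ ± t*(α/2, n-2) × SE(β̂₁)

Step 1: Find critical t-value
- Confidence level = 0.9
- Degrees of freedom = n - 2 = 26 - 2 = 24
- t*(α/2, 24) = 1.7109

Step 2: Calculate margin of error
Margin = 1.7109 × 0.1896 = 0.3244

Step 3: Construct interval
CI = 2.3583 ± 0.3244
CI = (2.0339, 2.6827)

Interpretation: each one-unit increase in x is associated with a change in mean y of between 2.0339 and 2.6827, with 90% confidence.
The interval does not include 0, suggesting a significant linear relationship.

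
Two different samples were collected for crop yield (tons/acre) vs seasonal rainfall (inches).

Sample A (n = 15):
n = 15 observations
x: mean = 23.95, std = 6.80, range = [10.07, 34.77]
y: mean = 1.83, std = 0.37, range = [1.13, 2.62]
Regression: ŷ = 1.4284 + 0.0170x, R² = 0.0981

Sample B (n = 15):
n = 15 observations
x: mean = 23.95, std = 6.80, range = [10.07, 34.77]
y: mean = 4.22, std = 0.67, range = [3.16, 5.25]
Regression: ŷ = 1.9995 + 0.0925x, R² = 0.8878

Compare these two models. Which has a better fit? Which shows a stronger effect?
Model B has the better fit (R² = 0.8878 vs 0.0981). Model B shows the stronger effect (|β₁| = 0.0925 vs 0.0170).

Model Comparison:

Fit — compare R²:
- Model A: R² = 0.0981 → 9.81% of variance in crop yield explained
- Model B: R² = 0.8878 → 88.78% of variance in crop yield explained
- 0.8878 > 0.0981 → Model B has the better fit

Which has the larger per-inch effect? (|β₁|)
- Model A: β₁ = 0.0170 → predicted crop yield rises 0.0170 tons/acre per additional inch of rainfall
- Model B: β₁ = 0.0925 → predicted crop yield rises 0.0925 tons/acre per additional inch of rainfall
- |0.0170| < |0.0925| → Model B shows the stronger marginal effect

Note: The two samples could reflect different populations, time periods, or measurement quality.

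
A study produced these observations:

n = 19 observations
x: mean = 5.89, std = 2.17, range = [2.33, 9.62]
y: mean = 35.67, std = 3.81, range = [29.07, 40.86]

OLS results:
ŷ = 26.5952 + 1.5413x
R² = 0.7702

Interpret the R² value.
About 77.02% of the variability in y is accounted for by the regression on x (R² = 0.7702) — a strong linear fit.

R² (coefficient of determination) measures the proportion of variance in y explained by the regression model.

Here R² = 0.7702:
- Explained: 77.02% of the variation in y
- Unexplained (residual): 100% − 77.02% = 22.98%
- Rule of thumb (below 0.3 weak; 0.3 to below 0.7 moderate; 0.7 and above strong) → strong

Note: R² says nothing about causation, and a high R² does not by itself mean the linear form is appropriate — check the residuals.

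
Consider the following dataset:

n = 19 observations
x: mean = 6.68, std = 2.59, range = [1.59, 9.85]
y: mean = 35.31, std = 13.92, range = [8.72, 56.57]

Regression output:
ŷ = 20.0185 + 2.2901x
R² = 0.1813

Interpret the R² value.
The model explains 18.13% of the variance in y (R² = 0.1813), leaving 81.87% unexplained; the fit is weak.

R² = 1 − SS_res/SS_tot compares the residual scatter to the total scatter of y about its mean.

Here R² = 0.1813:
- Explained: 18.13% of the variation in y
- Unexplained (residual): 100% − 18.13% = 81.87%
- Rule of thumb (below 0.3 weak; 0.3 to below 0.7 moderate; 0.7 and above strong) → weak

Equivalently, for simple linear regression R² = r², so |r| = √0.1813 ≈ 0.4258.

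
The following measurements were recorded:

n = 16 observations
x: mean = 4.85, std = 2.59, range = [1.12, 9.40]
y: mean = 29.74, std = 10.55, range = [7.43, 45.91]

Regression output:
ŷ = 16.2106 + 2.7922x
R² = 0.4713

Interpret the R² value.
R² = 0.4713 means 47.13% of the variation in y is explained by the linear relationship with x. This indicates a moderate fit.

The coefficient of determination R² is the fraction of the total variation in y that the fitted line accounts for.

Here R² = 0.4713:
- Explained: 47.13% of the variation in y
- Unexplained (residual): 100% − 47.13% = 52.87%
- Rule of thumb (below 0.3 weak; 0.3 to below 0.7 moderate; 0.7 and above strong) → moderate

Note: R² says nothing about causation, and a high R² does not by itself mean the linear form is appropriate — check the residuals.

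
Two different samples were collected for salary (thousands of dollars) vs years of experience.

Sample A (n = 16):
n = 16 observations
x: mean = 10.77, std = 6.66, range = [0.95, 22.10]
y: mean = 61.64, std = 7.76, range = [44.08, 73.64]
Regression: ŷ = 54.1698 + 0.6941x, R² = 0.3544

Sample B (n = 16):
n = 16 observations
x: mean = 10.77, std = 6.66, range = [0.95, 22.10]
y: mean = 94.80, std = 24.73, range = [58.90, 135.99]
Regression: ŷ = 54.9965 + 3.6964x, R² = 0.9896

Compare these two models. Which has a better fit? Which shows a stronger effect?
Model B has the better fit (R² = 0.9896 vs 0.3544). Model B shows the stronger effect (|β₁| = 3.6964 vs 0.6941).

Model Comparison:

Goodness of fit (R²):
- Model A: R² = 0.3544 → 35.44% of variance in salary explained
- Model B: R² = 0.9896 → 98.96% of variance in salary explained
- 0.9896 > 0.3544 → Model B has the better fit

Effect size (slope magnitude):
- Model A: β₁ = 0.6941 → predicted salary rises 0.6941 thousand dollars per additional year of experience
- Model B: β₁ = 3.6964 → predicted salary rises 3.6964 thousand dollars per additional year of experience
- |0.6941| < |3.6964| → Model B shows the stronger marginal effect

Notes:
- A steeper slope doesn't make a better model if the scatter around the line is large.
- A better fit (higher R²) doesn't necessarily mean a more important relationship.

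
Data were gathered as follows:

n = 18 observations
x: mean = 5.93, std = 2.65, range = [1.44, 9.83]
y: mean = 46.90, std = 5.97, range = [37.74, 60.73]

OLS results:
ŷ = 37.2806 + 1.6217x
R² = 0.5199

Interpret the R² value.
R² = 0.5199 means 51.99% of the variation in y is explained by the linear relationship with x. This indicates a moderate fit.

R² = 1 − SS_res/SS_tot compares the residual scatter to the total scatter of y about its mean.

Here R² = 0.5199:
- Explained: 51.99% of the variation in y
- Unexplained (residual): 100% − 51.99% = 48.01%
- Rule of thumb (below 0.3 weak; 0.3 to below 0.7 moderate; 0.7 and above strong) → moderate

Note: R² says nothing about causation, and a high R² does not by itself mean the linear form is appropriate — check the residuals.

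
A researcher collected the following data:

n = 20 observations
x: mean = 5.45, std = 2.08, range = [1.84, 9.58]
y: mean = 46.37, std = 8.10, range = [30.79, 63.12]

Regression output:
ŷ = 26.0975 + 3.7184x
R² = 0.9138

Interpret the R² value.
R² = 0.9138 means 91.38% of the variation in y is explained by the linear relationship with x. This indicates a strong fit.

R² = 1 − SS_res/SS_tot compares the residual scatter to the total scatter of y about its mean.

Here R² = 0.9138:
- Explained: 91.38% of the variation in y
- Unexplained (residual): 100% − 91.38% = 8.62%
- Rule of thumb (below 0.3 weak; 0.3 to below 0.7 moderate; 0.7 and above strong) → strong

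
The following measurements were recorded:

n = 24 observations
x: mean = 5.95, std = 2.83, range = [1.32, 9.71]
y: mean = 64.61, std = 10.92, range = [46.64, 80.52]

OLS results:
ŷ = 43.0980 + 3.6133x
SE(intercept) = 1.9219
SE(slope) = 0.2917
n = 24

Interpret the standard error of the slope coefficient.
SE(slope) = 0.2917 measures the uncertainty in the estimated slope. The coefficient is estimated precisely (SE/|β̂₁| = 8.1%).

SE(β̂₁) = s / √Sxx, where s is the residual standard deviation and Sxx = Σ(x − x̄)². It is the yardstick for how far β̂₁ = 3.6133 could plausibly be from the true slope.

Relative precision:
- SE / |β̂₁| = 0.2917 / 3.6133 = 8.1%
- Rule of thumb (under 20%: precise; 20% to under 50%: moderately precise; 50% or more: imprecise) → precise

Rough 95% range (±2 SE): 3.6133 ± 0.5834 → (3.0299, 4.1967).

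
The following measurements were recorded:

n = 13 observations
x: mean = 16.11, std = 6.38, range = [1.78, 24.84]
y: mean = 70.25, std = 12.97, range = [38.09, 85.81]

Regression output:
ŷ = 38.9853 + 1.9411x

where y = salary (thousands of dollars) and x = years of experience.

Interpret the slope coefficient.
An increase of one year in experience is associated with a 1.9411 thousand dollars increase in predicted salary.

β₁ = 1.9411 is the change in predicted salary (thousand dollars) per additional year of experience.

Interpretation:
- Experience up by 1 year → predicted salary increases by 1.9411 thousand dollars
- The effect is assumed constant over the observed range of x (linearity)
- The slope describes association in these data, not necessarily a causal effect

(β₀ = 38.9853 is the fitted value at x = 0 and is not part of the slope interpretation.)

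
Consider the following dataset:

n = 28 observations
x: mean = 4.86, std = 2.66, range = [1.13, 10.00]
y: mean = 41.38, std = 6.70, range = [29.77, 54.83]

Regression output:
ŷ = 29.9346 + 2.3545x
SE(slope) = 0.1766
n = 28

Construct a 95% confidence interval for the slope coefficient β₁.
The 95% CI for β₁ is (1.9915, 2.7175)

Confidence interval for the slope:

The 95% CI for β₁ is: β̂₁ ± t*(α/2, n-2) × SE(β̂₁)

Step 1: Find critical t-value
- Confidence level = 0.95
- Degrees of freedom = n - 2 = 28 - 2 = 26
- t*(α/2, 26) = 2.0555

Step 2: Calculate margin of error
Margin = 2.0555 × 0.1766 = 0.3630

Step 3: Construct interval
CI = 2.3545 ± 0.3630
CI = (1.9915, 2.7175)

Interpretation: We are 95% confident that the true slope β₁ lies between 1.9915 and 2.7175.
Both endpoints are positive, so the data support a genuinely positive slope at this confidence level.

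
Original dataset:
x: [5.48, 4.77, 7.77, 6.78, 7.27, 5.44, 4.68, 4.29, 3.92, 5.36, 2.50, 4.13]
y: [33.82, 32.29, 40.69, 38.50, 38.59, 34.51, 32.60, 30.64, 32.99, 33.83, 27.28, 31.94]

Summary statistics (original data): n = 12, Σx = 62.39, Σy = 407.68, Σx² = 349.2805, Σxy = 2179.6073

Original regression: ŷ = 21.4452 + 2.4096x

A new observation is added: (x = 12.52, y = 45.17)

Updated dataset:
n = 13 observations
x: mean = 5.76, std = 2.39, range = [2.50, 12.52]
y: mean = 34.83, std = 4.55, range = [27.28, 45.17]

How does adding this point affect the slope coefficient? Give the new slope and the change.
New slope β₁ = 1.8242 versus 2.4096 before: a change of -0.5854 (-24.3%).

The new point has HIGH LEVERAGE: x = 12.52 is far from the original mean x̄ = 62.39/12 ≈ 5.20 (original range [2.50, 7.77]).

Step 1: Update the sums with the new point (n goes from 12 to 13)
Σx  = 62.39 + 12.52 = 74.91
Σy  = 407.68 + 45.17 = 452.85
Σx² = 349.2805 + 12.52² = 349.2805 + 156.7504 = 506.0309
Σxy = 2179.6073 + 12.52×45.17 = 2179.6073 + 565.5284 = 2745.1357

Step 2: Recompute the slope with b₁ = (nΣxy − ΣxΣy) / (nΣx² − (Σx)²)
Numerator   = 13×2745.1357 − 74.91×452.85 = 35686.7641 − 33922.9935 = 1763.7706
Denominator = 13×506.0309 − 74.91² = 6578.4017 − 5611.5081 = 966.8936
b₁(new) = 1763.7706 / 966.8936 = 1.8242

(Same formula on the original sums: (12×2179.6073 − 62.39×407.68) / (12×349.2805 − 62.39²) = 720.1324 / 298.8539 = 2.4096, matching the given fit.)

Step 3: Change in slope
Δβ₁ = 1.8242 − 2.4096 = -0.5854
Relative change = -0.5854 / 2.4096 × 100% = -24.3%
→ the slope decreases when the point is added.

A high-leverage point only changes the slope if it is off the original line; here y = 45.17 is below the original trend, so the slope decreases.
In practice: check such a point for data-entry or measurement error; investigate whether it comes from the same population as the rest of the sample.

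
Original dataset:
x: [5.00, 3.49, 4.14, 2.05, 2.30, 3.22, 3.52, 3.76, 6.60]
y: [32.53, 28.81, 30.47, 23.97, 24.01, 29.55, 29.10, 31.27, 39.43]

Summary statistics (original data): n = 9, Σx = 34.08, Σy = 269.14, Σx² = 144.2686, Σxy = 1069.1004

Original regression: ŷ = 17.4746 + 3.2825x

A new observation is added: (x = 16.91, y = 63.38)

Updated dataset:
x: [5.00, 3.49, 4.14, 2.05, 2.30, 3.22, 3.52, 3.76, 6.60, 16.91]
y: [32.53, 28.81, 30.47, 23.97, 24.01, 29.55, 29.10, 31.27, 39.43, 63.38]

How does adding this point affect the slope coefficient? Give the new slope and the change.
Adding the point moves β₁ from 3.2825 to 2.6163, i.e. it decreases by 0.6662 (-20.3%).

x = 16.91 lies well outside the original x-range [2.05, 6.60] (x̄ ≈ 3.79), so this observation has high leverage and can move the slope substantially.

Step 1: Update the sums with the new point (n goes from 9 to 10)
Σx  = 34.08 + 16.91 = 50.99
Σy  = 269.14 + 63.38 = 332.52
Σx² = 144.2686 + 16.91² = 144.2686 + 285.9481 = 430.2167
Σxy = 1069.1004 + 16.91×63.38 = 1069.1004 + 1071.7558 = 2140.8562

Step 2: Recompute the slope with b₁ = (nΣxy − ΣxΣy) / (nΣx² − (Σx)²)
Numerator   = 10×2140.8562 − 50.99×332.52 = 21408.5620 − 16955.1948 = 4453.3672
Denominator = 10×430.2167 − 50.99² = 4302.1670 − 2599.9801 = 1702.1869
b₁(new) = 4453.3672 / 1702.1869 = 2.6163

(Same formula on the original sums: (9×1069.1004 − 34.08×269.14) / (9×144.2686 − 34.08²) = 449.6124 / 136.9710 = 3.2825, matching the given fit.)

Step 3: Change in slope
Δβ₁ = 2.6163 − 3.2825 = -0.6662
Relative change = -0.6662 / 3.2825 × 100% = -20.3%
→ the slope decreases when the point is added.

A high-leverage point only changes the slope if it is off the original line; here y = 63.38 is below the original trend, so the slope decreases.
In practice: examine leverage (hᵢ) and Cook's distance rather than deleting it automatically.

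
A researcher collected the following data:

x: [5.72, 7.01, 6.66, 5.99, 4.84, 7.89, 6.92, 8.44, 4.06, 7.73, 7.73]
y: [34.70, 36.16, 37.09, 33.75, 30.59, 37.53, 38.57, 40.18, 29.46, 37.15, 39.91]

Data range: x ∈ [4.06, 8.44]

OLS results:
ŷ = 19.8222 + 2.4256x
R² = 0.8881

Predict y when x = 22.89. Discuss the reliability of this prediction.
The equation gives ŷ = 75.3442; however x = 22.89 is 14.45 units above the observed range, so this extrapolated value should not be trusted.

Prediction calculation:
ŷ = 19.8222 + 2.4256 × 22.89
ŷ = 75.3442

Reliability:
- Data range: x ∈ [4.06, 8.44]
- Prediction point: x = 22.89 is 14.45 units above the observed range → this is EXTRAPOLATION, not interpolation

Why that matters here:
- The linear relationship may not hold outside the observed range
- The standard error of prediction grows with (x − x̄)², and x = 22.89 is far from x̄ = 6.64
- There are no observations near this x to validate the fitted line there

The R² = 0.8881 only validates the fit within [4.06, 8.44]; treat ŷ = 75.3442 with caution.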